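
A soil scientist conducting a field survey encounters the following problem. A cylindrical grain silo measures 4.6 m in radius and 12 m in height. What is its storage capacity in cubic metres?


V = pi * r^2 * h
  = pi * 4.6^2 * 12
  = pi * 21.16 * 12
  = 797.71 m^3


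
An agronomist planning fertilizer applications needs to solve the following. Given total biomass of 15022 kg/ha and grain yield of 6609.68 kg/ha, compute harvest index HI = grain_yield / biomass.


HI = grain_yield / biomass
   = 6609.68 / 15022
   = 0.44


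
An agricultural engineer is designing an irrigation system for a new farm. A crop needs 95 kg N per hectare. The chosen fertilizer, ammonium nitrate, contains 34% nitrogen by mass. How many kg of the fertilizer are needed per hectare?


Rate = N_required / (N_content / 100)
     = 95 / (34 / 100)
     = 95 / 0.34
     = 279.41 kg/ha


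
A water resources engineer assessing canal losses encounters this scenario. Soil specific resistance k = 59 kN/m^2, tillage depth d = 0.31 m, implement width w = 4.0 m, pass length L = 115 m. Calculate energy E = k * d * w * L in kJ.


E = k * d * w * L
  = 59 * 0.31 * 4.0 * 115
  = 8413.40 kJ


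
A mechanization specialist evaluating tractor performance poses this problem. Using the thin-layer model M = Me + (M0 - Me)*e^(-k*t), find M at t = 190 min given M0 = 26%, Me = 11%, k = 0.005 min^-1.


M = Me + (M0 - Me) * e^(-k*t)
  = 11 + (26 - 11) * e^(-0.005*190)
  = 11 + 15 * e^(-0.950)
  = 11 + 15 * 0.38674
  = 11 + 5.8011
  = 16.80%


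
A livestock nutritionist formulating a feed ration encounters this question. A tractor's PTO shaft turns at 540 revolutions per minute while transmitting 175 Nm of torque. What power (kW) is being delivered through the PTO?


P = 2*pi*n*T / 60000
  = 2*pi * 540 * 175 / 60000
  = 593761.01 / 60000
  = 9.90 kW


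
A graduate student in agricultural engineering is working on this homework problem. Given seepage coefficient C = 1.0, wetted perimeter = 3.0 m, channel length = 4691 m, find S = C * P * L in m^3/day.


S = C * P * L
  = 1.0 * 3.0 * 4691
  = 14073 m^3/day


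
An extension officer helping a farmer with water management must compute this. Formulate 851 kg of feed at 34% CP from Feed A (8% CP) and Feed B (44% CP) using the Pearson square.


parts_A = CP_b - target = 44 - 34 = 10
parts_B = target - CP_a = 34 - 8 = 26
total_parts = 10 + 26 = 36
Feed A = 851 * 10 / 36 = 236.39 kg
Feed B = 851 * 26 / 36 = 614.61 kg

236.39 kg


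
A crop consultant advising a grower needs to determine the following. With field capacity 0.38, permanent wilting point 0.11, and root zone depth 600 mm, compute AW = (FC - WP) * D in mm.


AW = (FC - WP) * D
   = (0.38 - 0.11) * 600
   = 0.27 * 600
   = 162 mm


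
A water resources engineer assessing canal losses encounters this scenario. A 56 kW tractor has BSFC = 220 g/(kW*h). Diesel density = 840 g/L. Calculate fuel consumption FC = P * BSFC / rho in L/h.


FC = P * BSFC / rho_fuel
   = 56 * 220 / 840
   = 12320 / 840
   = 14.67 L/h


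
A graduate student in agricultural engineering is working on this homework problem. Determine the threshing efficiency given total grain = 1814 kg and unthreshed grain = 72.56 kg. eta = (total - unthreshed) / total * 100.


eta = (total - unthreshed) / total * 100
    = (1814 - 72.56) / 1814 * 100
    = 1741.44 / 1814 * 100
    = 96%


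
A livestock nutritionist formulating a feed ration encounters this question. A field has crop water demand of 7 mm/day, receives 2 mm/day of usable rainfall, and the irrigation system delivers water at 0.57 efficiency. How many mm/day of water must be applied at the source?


IWR = (ETc - Pe) / Ea
    = (7 - 2) / 0.57
    = 5 / 0.57
    = 8.77 mm/day


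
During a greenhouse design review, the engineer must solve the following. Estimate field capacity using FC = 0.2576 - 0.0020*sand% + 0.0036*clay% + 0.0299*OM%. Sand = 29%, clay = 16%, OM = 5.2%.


FC = 0.2576 - 0.0020*29 + 0.0036*16 + 0.0299*5.2
   = 0.2576 - 0.0580 + 0.0576 + 0.1555
   = 0.4127


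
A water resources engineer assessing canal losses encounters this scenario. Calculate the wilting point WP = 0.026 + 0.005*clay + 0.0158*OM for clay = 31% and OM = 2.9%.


WP = 0.026 + 0.005*31 + 0.0158*2.9
   = 0.026 + 0.1550 + 0.0458
   = 0.2268


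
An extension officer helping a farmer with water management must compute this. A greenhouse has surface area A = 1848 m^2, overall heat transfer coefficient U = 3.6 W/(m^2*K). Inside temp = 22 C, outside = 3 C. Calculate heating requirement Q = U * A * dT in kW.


dT = 22 - (3) = 19 K
Q = U * A * dT
  = 3.6 * 1848 * 19
  = 126403.20 W = 126.40 kW


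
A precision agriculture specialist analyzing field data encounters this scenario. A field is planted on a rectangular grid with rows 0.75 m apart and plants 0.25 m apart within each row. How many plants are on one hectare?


D = 10000 / (row_sp * plant_sp)
  = 10000 / (0.75 * 0.25)
  = 10000 / 0.1875
  = 53333.33 plants/ha


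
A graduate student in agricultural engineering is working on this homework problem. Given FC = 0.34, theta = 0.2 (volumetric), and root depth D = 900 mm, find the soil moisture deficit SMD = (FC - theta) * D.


SMD = (FC - theta) * D
    = (0.34 - 0.2) * 900
    = 0.140 * 900
    = 126 mm


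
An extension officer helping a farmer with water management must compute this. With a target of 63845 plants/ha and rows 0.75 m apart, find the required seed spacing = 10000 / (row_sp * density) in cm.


spacing = 10000 / (row_sp * density)
        = 10000 / (0.75 * 63845)
        = 10000 / 47883.75
        = 0.20884 m = 20.88 cm


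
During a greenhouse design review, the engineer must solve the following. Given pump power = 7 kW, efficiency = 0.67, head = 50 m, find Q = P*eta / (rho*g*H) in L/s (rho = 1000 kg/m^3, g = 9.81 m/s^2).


Q = (P * 1000 * eta) / (rho * g * H)
  = (7 * 1000 * 0.67) / (1000 * 9.81 * 50)
  = 4690 / 490500
  = 0.00956 m^3/s = 9.56 L/s


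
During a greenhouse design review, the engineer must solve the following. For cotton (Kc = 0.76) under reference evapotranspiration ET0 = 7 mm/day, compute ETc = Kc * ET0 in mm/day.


ETc = Kc * ET0
    = 0.76 * 7
    = 5.32 mm/day


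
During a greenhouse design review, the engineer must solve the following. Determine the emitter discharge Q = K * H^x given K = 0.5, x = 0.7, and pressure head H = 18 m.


Q = K * H^x
  = 0.5 * 18^0.7
  = 0.5 * 7.5629
  = 3.78 L/h


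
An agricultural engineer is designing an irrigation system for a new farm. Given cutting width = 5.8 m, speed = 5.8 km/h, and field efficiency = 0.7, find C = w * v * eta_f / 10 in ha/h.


C = w * v * eta_f / 10
  = 5.8 * 5.8 * 0.7 / 10
  = 23.55 / 10
  = 2.35 ha/h


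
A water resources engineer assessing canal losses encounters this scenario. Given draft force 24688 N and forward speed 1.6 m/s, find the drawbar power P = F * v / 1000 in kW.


P = F * v / 1000
  = 24688 * 1.6 / 1000
  = 39500.80 / 1000
  = 39.50 kW


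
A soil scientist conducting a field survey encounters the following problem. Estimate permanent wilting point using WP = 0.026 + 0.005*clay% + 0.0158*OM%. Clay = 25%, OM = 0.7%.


WP = 0.026 + 0.005*25 + 0.0158*0.7
   = 0.026 + 0.1250 + 0.0111
   = 0.1621


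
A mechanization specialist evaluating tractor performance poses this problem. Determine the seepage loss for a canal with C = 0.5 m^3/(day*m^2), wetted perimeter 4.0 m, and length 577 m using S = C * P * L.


S = C * P * L
  = 0.5 * 4.0 * 577
  = 1154 m^3/day


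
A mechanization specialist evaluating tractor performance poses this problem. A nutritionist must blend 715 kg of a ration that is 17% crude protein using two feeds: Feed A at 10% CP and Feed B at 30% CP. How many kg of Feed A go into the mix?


parts_A = CP_b - target = 30 - 17 = 13
parts_B = target - CP_a = 17 - 10 = 7
total_parts = 13 + 7 = 20
Feed A = 715 * 13 / 20 = 464.75 kg
Feed B = 715 * 7 / 20 = 250.25 kg

464.75 kg


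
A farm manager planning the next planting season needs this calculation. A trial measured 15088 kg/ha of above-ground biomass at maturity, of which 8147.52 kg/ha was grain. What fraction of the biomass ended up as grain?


HI = grain_yield / biomass
   = 8147.52 / 15088
   = 0.54


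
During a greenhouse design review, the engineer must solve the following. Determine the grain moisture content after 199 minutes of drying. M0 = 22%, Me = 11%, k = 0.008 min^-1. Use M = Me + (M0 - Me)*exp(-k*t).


M = Me + (M0 - Me) * e^(-k*t)
  = 11 + (22 - 11) * e^(-0.008*199)
  = 11 + 11 * e^(-1.592)
  = 11 + 11 * 0.20352
  = 11 + 2.2387
  = 13.24%


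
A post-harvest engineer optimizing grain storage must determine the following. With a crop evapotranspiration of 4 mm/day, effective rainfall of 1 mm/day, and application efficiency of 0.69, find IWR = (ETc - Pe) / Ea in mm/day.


IWR = (ETc - Pe) / Ea
    = (4 - 1) / 0.69
    = 3 / 0.69
    = 4.35 mm/day


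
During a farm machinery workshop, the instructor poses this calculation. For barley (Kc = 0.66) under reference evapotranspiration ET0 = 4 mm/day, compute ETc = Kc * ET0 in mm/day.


ETc = Kc * ET0
    = 0.66 * 4
    = 2.64 mm/day


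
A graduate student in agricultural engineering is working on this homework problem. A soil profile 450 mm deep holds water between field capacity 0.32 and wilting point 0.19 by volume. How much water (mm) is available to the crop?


AW = (FC - WP) * D
   = (0.32 - 0.19) * 450
   = 0.13 * 450
   = 58.50 mm


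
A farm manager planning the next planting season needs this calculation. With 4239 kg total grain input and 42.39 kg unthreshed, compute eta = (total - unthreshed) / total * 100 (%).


eta = (total - unthreshed) / total * 100
    = (4239 - 42.39) / 4239 * 100
    = 4196.61 / 4239 * 100
    = 99%


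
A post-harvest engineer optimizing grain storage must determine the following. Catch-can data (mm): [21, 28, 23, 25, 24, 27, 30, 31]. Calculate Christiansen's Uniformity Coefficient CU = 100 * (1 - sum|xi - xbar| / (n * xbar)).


xbar = 209 / 8 = 26.125
sum|xi - xbar| = 23
CU = 100 * (1 - 23 / (8 * 26.125))
   = 100 * (1 - 0.1100)
   = 89.00%


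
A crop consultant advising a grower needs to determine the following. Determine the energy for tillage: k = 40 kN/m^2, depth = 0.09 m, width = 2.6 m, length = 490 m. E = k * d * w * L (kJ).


E = k * d * w * L
  = 40 * 0.09 * 2.6 * 490
  = 4586.40 kJ


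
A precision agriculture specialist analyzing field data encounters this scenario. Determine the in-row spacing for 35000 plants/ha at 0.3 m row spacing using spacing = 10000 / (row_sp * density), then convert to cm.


spacing = 10000 / (row_sp * density)
        = 10000 / (0.3 * 35000)
        = 10000 / 10500
        = 0.95238 m = 95.24 cm


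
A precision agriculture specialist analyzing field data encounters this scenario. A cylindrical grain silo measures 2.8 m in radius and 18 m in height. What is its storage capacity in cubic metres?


V = pi * r^2 * h
  = pi * 2.8^2 * 18
  = pi * 7.84 * 18
  = 443.34 m^3


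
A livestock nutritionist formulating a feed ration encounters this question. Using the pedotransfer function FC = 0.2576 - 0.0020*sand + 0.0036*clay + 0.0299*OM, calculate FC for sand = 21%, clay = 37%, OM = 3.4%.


FC = 0.2576 - 0.0020*21 + 0.0036*37 + 0.0299*3.4
   = 0.2576 - 0.0420 + 0.1332 + 0.1017
   = 0.4505


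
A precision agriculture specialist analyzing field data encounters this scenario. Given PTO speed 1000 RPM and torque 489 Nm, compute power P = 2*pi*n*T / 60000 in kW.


P = 2*pi*n*T / 60000
  = 2*pi * 1000 * 489 / 60000
  = 3072477.62 / 60000
  = 51.21 kW


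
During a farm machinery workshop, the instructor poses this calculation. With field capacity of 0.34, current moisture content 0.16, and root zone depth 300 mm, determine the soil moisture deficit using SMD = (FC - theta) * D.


SMD = (FC - theta) * D
    = (0.34 - 0.16) * 300
    = 0.180 * 300
    = 54 mm


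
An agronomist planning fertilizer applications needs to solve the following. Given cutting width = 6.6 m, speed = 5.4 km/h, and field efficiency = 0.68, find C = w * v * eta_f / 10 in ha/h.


C = w * v * eta_f / 10
  = 6.6 * 5.4 * 0.68 / 10
  = 24.24 / 10
  = 2.42 ha/h


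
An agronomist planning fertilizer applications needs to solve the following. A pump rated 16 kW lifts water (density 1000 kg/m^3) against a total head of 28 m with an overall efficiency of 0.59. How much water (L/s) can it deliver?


Q = (P * 1000 * eta) / (rho * g * H)
  = (16 * 1000 * 0.59) / (1000 * 9.81 * 28)
  = 9440 / 274680
  = 0.03437 m^3/s = 34.37 L/s


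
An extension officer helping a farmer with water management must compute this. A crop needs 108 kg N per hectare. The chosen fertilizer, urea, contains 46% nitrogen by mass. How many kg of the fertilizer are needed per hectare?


Rate = N_required / (N_content / 100)
     = 108 / (46 / 100)
     = 108 / 0.46
     = 234.78 kg/ha


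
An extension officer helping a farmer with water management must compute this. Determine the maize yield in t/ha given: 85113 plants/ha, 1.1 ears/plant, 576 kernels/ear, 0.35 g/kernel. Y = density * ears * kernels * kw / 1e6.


Y = density * ears * kernels * kw
  = 85113 * 1.1 * 576 * 0.35 g/ha
  = 18874658.88 g/ha
  = 18874.66 kg/ha = 18.87 t/ha


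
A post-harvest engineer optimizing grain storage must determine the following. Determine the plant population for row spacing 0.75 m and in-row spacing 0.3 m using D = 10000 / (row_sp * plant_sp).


D = 10000 / (row_sp * plant_sp)
  = 10000 / (0.75 * 0.3)
  = 10000 / 0.2250
  = 44444.44 plants/ha


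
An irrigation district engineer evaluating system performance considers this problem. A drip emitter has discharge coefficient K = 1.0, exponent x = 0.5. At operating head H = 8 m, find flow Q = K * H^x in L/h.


Q = K * H^x
  = 1.0 * 8^0.5
  = 1.0 * 2.8284
  = 2.83 L/h


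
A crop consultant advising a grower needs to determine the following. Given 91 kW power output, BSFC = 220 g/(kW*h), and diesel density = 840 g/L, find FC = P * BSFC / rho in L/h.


FC = P * BSFC / rho_fuel
   = 91 * 220 / 840
   = 20020 / 840
   = 23.83 L/h


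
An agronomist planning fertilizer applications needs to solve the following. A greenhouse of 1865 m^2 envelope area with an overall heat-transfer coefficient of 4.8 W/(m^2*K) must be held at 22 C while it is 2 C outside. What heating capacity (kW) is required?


dT = 22 - (2) = 20 K
Q = U * A * dT
  = 4.8 * 1865 * 20
  = 179040 W = 179.04 kW


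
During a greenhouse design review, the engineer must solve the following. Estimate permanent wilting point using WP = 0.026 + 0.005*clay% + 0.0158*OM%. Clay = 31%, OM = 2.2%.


WP = 0.026 + 0.005*31 + 0.0158*2.2
   = 0.026 + 0.1550 + 0.0348
   = 0.2158


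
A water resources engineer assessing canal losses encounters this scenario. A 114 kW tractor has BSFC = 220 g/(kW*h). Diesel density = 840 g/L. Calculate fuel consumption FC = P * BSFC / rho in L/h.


FC = P * BSFC / rho_fuel
   = 114 * 220 / 840
   = 25080 / 840
   = 29.86 L/h


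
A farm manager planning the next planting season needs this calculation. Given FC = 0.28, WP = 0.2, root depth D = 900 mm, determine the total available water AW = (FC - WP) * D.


AW = (FC - WP) * D
   = (0.28 - 0.2) * 900
   = 0.08 * 900
   = 72 mm


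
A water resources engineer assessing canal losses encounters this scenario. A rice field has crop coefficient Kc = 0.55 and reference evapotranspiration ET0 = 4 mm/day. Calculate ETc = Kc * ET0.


ETc = Kc * ET0
    = 0.55 * 4
    = 2.20 mm/day


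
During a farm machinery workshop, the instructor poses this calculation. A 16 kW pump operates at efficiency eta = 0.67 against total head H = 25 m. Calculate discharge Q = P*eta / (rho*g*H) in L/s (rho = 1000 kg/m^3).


Q = (P * 1000 * eta) / (rho * g * H)
  = (16 * 1000 * 0.67) / (1000 * 9.81 * 25)
  = 10720 / 245250
  = 0.04371 m^3/s = 43.71 L/s


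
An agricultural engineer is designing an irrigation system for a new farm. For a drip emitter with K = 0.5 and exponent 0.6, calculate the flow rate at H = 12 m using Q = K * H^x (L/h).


Q = K * H^x
  = 0.5 * 12^0.6
  = 0.5 * 4.4413
  = 2.22 L/h


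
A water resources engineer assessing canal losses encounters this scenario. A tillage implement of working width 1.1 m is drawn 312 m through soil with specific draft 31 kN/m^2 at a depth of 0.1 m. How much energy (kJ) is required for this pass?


E = k * d * w * L
  = 31 * 0.1 * 1.1 * 312
  = 1063.92 kJ


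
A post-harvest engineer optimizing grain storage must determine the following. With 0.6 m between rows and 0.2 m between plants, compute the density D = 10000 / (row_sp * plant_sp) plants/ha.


D = 10000 / (row_sp * plant_sp)
  = 10000 / (0.6 * 0.2)
  = 10000 / 0.1200
  = 83333.33 plants/ha


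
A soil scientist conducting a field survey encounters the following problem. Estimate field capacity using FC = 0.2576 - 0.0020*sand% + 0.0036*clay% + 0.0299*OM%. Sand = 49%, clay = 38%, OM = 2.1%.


FC = 0.2576 - 0.0020*49 + 0.0036*38 + 0.0299*2.1
   = 0.2576 - 0.0980 + 0.1368 + 0.0628
   = 0.3592


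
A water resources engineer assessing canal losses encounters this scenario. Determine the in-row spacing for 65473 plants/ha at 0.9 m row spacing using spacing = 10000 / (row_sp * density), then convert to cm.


spacing = 10000 / (row_sp * density)
        = 10000 / (0.9 * 65473)
        = 10000 / 58925.70
        = 0.16971 m = 16.97 cm


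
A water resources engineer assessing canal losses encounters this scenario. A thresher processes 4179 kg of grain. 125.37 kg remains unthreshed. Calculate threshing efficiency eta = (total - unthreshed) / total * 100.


eta = (total - unthreshed) / total * 100
    = (4179 - 125.37) / 4179 * 100
    = 4053.63 / 4179 * 100
    = 97%


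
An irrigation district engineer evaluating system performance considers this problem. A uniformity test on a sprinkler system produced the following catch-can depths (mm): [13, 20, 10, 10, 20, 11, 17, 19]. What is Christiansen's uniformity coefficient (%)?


xbar = 120 / 8 = 15
sum|xi - xbar| = 32
CU = 100 * (1 - 32 / (8 * 15))
   = 100 * (1 - 0.2667)
   = 73.33%


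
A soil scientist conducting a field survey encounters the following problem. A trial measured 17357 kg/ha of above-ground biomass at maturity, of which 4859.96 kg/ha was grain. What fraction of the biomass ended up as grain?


HI = grain_yield / biomass
   = 4859.96 / 17357
   = 0.28


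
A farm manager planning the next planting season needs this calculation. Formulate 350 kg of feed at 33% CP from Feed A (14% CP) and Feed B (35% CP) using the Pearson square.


parts_A = CP_b - target = 35 - 33 = 2
parts_B = target - CP_a = 33 - 14 = 19
total_parts = 2 + 19 = 21
Feed A = 350 * 2 / 21 = 33.33 kg
Feed B = 350 * 19 / 21 = 316.67 kg

33.33 kg


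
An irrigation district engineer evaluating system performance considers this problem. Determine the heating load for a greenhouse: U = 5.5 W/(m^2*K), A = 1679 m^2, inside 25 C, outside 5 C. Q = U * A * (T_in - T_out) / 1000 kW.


dT = 25 - (5) = 20 K
Q = U * A * dT
  = 5.5 * 1679 * 20
  = 184690 W = 184.69 kW


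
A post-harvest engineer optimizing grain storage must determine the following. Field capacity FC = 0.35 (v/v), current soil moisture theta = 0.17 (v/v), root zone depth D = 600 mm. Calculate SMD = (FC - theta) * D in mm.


SMD = (FC - theta) * D
    = (0.35 - 0.17) * 600
    = 0.180 * 600
    = 108 mm


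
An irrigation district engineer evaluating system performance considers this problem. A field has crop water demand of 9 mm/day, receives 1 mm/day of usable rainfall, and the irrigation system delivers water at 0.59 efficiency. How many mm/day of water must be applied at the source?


IWR = (ETc - Pe) / Ea
    = (9 - 1) / 0.59
    = 8 / 0.59
    = 13.56 mm/day


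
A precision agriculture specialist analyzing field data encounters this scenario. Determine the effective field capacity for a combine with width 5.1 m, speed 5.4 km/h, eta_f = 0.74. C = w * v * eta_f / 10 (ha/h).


C = w * v * eta_f / 10
  = 5.1 * 5.4 * 0.74 / 10
  = 20.38 / 10
  = 2.04 ha/h


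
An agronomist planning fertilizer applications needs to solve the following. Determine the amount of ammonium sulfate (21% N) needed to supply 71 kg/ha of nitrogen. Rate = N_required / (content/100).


Rate = N_required / (N_content / 100)
     = 71 / (21 / 100)
     = 71 / 0.21
     = 338.10 kg/ha


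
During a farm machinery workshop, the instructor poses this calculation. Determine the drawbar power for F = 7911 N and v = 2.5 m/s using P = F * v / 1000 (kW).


P = F * v / 1000
  = 7911 * 2.5 / 1000
  = 19777.50 / 1000
  = 19.78 kW


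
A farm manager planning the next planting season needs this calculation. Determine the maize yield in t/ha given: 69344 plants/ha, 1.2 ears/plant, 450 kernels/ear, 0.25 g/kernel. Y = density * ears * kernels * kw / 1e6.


Y = density * ears * kernels * kw
  = 69344 * 1.2 * 450 * 0.25 g/ha
  = 9361440 g/ha
  = 9361.44 kg/ha = 9.36 t/ha


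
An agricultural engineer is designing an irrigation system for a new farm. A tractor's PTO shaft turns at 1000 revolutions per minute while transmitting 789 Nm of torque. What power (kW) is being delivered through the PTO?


P = 2*pi*n*T / 60000
  = 2*pi * 1000 * 789 / 60000
  = 4957433.21 / 60000
  = 82.62 kW


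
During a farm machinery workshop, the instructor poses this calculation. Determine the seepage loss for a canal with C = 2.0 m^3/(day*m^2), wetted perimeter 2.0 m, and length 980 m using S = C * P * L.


S = C * P * L
  = 2.0 * 2.0 * 980
  = 3920 m^3/day


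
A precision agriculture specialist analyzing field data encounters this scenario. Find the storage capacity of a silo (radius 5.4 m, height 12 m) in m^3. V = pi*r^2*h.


V = pi * r^2 * h
  = pi * 5.4^2 * 12
  = pi * 29.16 * 12
  = 1099.31 m^3


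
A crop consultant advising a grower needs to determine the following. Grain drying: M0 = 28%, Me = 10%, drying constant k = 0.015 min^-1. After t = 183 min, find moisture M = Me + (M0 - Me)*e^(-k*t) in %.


M = Me + (M0 - Me) * e^(-k*t)
  = 10 + (28 - 10) * e^(-0.015*183)
  = 10 + 18 * e^(-2.745)
  = 10 + 18 * 0.06425
  = 10 + 1.1565
  = 11.16%


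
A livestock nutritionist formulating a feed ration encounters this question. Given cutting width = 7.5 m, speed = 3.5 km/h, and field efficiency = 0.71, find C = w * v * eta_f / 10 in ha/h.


C = w * v * eta_f / 10
  = 7.5 * 3.5 * 0.71 / 10
  = 18.64 / 10
  = 1.86 ha/h


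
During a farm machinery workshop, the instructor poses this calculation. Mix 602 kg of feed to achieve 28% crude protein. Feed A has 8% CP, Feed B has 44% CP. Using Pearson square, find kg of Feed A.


parts_A = CP_b - target = 44 - 28 = 16
parts_B = target - CP_a = 28 - 8 = 20
total_parts = 16 + 20 = 36
Feed A = 602 * 16 / 36 = 267.56 kg
Feed B = 602 * 20 / 36 = 334.44 kg

267.56 kg


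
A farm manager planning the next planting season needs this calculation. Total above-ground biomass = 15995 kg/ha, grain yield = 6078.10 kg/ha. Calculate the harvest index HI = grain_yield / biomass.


HI = grain_yield / biomass
   = 6078.10 / 15995
   = 0.38


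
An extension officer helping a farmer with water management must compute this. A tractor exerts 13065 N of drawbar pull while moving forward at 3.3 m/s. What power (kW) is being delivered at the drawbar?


P = F * v / 1000
  = 13065 * 3.3 / 1000
  = 43114.50 / 1000
  = 43.11 kW


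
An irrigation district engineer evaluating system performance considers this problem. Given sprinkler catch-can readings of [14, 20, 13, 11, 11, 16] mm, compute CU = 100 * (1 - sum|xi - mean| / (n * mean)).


xbar = 85 / 6 = 14.167
sum|xi - xbar| = 15.333
CU = 100 * (1 - 15.333 / (6 * 14.167))
   = 100 * (1 - 0.1804)
   = 81.96%


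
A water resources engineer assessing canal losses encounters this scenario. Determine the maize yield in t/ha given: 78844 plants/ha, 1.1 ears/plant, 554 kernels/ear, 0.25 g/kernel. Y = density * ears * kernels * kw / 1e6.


Y = density * ears * kernels * kw
  = 78844 * 1.1 * 554 * 0.25 g/ha
  = 12011883.40 g/ha
  = 12011.88 kg/ha = 12.01 t/ha


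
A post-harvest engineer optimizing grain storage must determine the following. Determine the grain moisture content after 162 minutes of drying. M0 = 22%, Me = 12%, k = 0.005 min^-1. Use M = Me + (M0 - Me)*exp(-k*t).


M = Me + (M0 - Me) * e^(-k*t)
  = 12 + (22 - 12) * e^(-0.005*162)
  = 12 + 10 * e^(-0.810)
  = 12 + 10 * 0.44486
  = 12 + 4.4486
  = 16.45%


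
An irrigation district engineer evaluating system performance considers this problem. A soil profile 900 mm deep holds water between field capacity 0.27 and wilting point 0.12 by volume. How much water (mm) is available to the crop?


AW = (FC - WP) * D
   = (0.27 - 0.12) * 900
   = 0.15 * 900
   = 135 mm


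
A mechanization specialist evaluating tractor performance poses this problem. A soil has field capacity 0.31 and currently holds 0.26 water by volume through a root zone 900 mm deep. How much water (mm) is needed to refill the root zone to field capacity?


SMD = (FC - theta) * D
    = (0.31 - 0.26) * 900
    = 0.050 * 900
    = 45 mm


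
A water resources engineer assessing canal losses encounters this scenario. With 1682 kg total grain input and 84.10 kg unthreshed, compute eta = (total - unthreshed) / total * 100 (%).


eta = (total - unthreshed) / total * 100
    = (1682 - 84.10) / 1682 * 100
    = 1597.90 / 1682 * 100
    = 95%


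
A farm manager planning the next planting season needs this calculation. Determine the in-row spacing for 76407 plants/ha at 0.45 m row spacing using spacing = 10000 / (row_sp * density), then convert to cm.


spacing = 10000 / (row_sp * density)
        = 10000 / (0.45 * 76407)
        = 10000 / 34383.15
        = 0.29084 m = 29.08 cm


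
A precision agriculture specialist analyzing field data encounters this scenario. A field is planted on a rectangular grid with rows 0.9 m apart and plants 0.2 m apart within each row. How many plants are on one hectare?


D = 10000 / (row_sp * plant_sp)
  = 10000 / (0.9 * 0.2)
  = 10000 / 0.1800
  = 55555.56 plants/ha


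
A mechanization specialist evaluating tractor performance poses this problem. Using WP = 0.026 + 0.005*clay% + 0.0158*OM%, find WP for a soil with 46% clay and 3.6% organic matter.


WP = 0.026 + 0.005*46 + 0.0158*3.6
   = 0.026 + 0.2300 + 0.0569
   = 0.3129


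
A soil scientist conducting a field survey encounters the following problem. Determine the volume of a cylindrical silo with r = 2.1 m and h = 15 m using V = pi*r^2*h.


V = pi * r^2 * h
  = pi * 2.1^2 * 15
  = pi * 4.41 * 15
  = 207.82 m^3


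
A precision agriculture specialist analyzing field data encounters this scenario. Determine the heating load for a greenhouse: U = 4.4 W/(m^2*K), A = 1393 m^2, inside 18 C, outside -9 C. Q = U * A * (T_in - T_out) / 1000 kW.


dT = 18 - (-9) = 27 K
Q = U * A * dT
  = 4.4 * 1393 * 27
  = 165488.40 W = 165.49 kW


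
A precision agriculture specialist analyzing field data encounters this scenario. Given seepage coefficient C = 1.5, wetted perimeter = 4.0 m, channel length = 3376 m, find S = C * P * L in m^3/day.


S = C * P * L
  = 1.5 * 4.0 * 3376
  = 20256 m^3/day


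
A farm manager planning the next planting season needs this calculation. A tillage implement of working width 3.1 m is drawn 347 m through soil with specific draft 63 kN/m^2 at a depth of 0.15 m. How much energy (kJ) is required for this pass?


E = k * d * w * L
  = 63 * 0.15 * 3.1 * 347
  = 10165.37 kJ


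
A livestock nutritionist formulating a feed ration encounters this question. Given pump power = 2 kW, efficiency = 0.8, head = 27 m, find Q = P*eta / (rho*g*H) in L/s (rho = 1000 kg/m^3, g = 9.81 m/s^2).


Q = (P * 1000 * eta) / (rho * g * H)
  = (2 * 1000 * 0.8) / (1000 * 9.81 * 27)
  = 1600 / 264870
  = 0.00604 m^3/s = 6.04 L/s


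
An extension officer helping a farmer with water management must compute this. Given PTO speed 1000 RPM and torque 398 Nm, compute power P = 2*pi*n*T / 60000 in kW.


P = 2*pi*n*T / 60000
  = 2*pi * 1000 * 398 / 60000
  = 2500707.75 / 60000
  = 41.68 kW


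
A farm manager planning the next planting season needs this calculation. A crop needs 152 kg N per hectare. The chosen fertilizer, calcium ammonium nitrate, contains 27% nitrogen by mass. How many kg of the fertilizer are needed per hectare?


Rate = N_required / (N_content / 100)
     = 152 / (27 / 100)
     = 152 / 0.27
     = 562.96 kg/ha


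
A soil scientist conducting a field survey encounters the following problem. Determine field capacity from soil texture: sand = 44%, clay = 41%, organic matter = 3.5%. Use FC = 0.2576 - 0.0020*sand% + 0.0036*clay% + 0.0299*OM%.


FC = 0.2576 - 0.0020*44 + 0.0036*41 + 0.0299*3.5
   = 0.2576 - 0.0880 + 0.1476 + 0.1047
   = 0.4219


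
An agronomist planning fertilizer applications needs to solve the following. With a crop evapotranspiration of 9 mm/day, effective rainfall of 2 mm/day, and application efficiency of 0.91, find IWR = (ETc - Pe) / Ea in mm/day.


IWR = (ETc - Pe) / Ea
    = (9 - 2) / 0.91
    = 7 / 0.91
    = 7.69 mm/day


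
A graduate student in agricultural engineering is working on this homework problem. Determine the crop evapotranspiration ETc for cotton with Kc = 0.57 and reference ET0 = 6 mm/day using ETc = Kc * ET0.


ETc = Kc * ET0
    = 0.57 * 6
    = 3.42 mm/day


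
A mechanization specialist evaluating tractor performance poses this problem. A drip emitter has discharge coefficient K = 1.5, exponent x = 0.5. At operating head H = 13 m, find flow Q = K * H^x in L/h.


Q = K * H^x
  = 1.5 * 13^0.5
  = 1.5 * 3.6056
  = 5.41 L/h


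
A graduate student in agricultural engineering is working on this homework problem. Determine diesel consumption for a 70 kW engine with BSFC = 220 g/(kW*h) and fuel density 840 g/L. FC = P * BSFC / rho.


FC = P * BSFC / rho_fuel
   = 70 * 220 / 840
   = 15400 / 840
   = 18.33 L/h


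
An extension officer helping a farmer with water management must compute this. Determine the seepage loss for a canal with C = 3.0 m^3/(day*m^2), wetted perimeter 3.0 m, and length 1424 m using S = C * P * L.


S = C * P * L
  = 3.0 * 3.0 * 1424
  = 12816 m^3/day


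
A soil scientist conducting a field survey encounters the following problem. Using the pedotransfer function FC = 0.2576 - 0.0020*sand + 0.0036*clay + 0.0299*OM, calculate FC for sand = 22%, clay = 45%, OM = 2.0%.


FC = 0.2576 - 0.0020*22 + 0.0036*45 + 0.0299*2.0
   = 0.2576 - 0.0440 + 0.1620 + 0.0598
   = 0.4354


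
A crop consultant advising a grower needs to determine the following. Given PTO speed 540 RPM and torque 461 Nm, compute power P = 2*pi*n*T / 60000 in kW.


P = 2*pi*n*T / 60000
  = 2*pi * 540 * 461 / 60000
  = 1564136.15 / 60000
  = 26.07 kW


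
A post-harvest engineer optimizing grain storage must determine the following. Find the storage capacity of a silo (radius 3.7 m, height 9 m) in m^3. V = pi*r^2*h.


V = pi * r^2 * h
  = pi * 3.7^2 * 9
  = pi * 13.69 * 9
  = 387.08 m^3


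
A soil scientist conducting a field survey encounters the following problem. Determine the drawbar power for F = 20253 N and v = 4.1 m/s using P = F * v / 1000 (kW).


P = F * v / 1000
  = 20253 * 4.1 / 1000
  = 83037.30 / 1000
  = 83.04 kW


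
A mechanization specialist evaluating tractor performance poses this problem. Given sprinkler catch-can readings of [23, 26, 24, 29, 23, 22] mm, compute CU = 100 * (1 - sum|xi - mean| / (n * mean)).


xbar = 147 / 6 = 24.500
sum|xi - xbar| = 12
CU = 100 * (1 - 12 / (6 * 24.500))
   = 100 * (1 - 0.0816)
   = 91.84%


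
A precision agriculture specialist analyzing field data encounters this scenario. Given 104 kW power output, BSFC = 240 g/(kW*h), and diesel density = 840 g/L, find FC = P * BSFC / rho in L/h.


FC = P * BSFC / rho_fuel
   = 104 * 240 / 840
   = 24960 / 840
   = 29.71 L/h


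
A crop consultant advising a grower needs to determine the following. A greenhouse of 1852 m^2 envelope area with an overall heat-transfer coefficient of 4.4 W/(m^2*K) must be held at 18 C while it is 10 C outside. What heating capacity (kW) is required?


dT = 18 - (10) = 8 K
Q = U * A * dT
  = 4.4 * 1852 * 8
  = 65190.40 W = 65.19 kW


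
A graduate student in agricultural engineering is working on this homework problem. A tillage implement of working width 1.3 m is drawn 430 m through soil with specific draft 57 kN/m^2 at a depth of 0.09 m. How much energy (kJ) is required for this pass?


E = k * d * w * L
  = 57 * 0.09 * 1.3 * 430
  = 2867.67 kJ


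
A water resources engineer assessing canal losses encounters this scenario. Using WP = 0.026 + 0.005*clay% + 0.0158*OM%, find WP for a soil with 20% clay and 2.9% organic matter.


WP = 0.026 + 0.005*20 + 0.0158*2.9
   = 0.026 + 0.1000 + 0.0458
   = 0.1718


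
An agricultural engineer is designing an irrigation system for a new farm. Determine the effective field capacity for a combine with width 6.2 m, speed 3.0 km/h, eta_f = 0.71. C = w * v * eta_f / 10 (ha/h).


C = w * v * eta_f / 10
  = 6.2 * 3.0 * 0.71 / 10
  = 13.21 / 10
  = 1.32 ha/h


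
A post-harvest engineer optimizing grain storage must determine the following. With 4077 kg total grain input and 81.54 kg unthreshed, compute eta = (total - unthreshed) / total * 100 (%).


eta = (total - unthreshed) / total * 100
    = (4077 - 81.54) / 4077 * 100
    = 3995.46 / 4077 * 100
    = 98%


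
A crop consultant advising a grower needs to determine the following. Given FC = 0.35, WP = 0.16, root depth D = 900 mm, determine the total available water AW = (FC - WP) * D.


AW = (FC - WP) * D
   = (0.35 - 0.16) * 900
   = 0.19 * 900
   = 171 mm


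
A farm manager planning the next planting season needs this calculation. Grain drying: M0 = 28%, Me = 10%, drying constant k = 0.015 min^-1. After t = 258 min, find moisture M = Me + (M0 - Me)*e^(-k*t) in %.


M = Me + (M0 - Me) * e^(-k*t)
  = 10 + (28 - 10) * e^(-0.015*258)
  = 10 + 18 * e^(-3.870)
  = 10 + 18 * 0.02086
  = 10 + 0.3755
  = 10.38%


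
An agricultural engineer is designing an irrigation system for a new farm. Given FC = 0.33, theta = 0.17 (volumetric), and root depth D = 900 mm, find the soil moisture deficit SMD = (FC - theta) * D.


SMD = (FC - theta) * D
    = (0.33 - 0.17) * 900
    = 0.160 * 900
    = 144 mm


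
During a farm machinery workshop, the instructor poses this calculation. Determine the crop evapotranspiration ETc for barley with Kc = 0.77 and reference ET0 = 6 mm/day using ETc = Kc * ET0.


ETc = Kc * ET0
    = 0.77 * 6
    = 4.62 mm/day


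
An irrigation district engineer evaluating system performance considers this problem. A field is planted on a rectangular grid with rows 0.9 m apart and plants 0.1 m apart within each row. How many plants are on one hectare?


D = 10000 / (row_sp * plant_sp)
  = 10000 / (0.9 * 0.1)
  = 10000 / 0.0900
  = 111111.11 plants/ha


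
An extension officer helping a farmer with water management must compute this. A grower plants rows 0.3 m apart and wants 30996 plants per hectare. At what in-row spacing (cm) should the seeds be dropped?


spacing = 10000 / (row_sp * density)
        = 10000 / (0.3 * 30996)
        = 10000 / 9298.80
        = 1.07541 m = 107.54 cm


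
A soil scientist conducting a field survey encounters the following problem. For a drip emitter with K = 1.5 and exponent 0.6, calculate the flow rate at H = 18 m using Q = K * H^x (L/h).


Q = K * H^x
  = 1.5 * 18^0.6
  = 1.5 * 5.6645
  = 8.50 L/h


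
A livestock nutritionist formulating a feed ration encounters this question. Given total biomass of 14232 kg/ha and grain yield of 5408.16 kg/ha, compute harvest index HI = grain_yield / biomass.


HI = grain_yield / biomass
   = 5408.16 / 14232
   = 0.38


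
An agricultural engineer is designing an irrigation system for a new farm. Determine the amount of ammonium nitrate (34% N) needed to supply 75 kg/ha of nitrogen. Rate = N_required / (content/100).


Rate = N_required / (N_content / 100)
     = 75 / (34 / 100)
     = 75 / 0.34
     = 220.59 kg/ha


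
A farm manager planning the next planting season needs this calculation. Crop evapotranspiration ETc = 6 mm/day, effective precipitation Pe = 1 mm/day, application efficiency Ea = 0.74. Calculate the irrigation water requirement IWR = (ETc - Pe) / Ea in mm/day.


IWR = (ETc - Pe) / Ea
    = (6 - 1) / 0.74
    = 5 / 0.74
    = 6.76 mm/day


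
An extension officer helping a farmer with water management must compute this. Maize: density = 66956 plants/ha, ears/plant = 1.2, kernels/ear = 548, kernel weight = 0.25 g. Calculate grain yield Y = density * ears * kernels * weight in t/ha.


Y = density * ears * kernels * kw
  = 66956 * 1.2 * 548 * 0.25 g/ha
  = 11007566.40 g/ha
  = 11007.57 kg/ha = 11.01 t/ha


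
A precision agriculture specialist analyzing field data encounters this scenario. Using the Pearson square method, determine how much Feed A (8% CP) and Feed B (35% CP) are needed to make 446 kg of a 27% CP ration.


parts_A = CP_b - target = 35 - 27 = 8
parts_B = target - CP_a = 27 - 8 = 19
total_parts = 8 + 19 = 27
Feed A = 446 * 8 / 27 = 132.15 kg
Feed B = 446 * 19 / 27 = 313.85 kg

132.15 kg


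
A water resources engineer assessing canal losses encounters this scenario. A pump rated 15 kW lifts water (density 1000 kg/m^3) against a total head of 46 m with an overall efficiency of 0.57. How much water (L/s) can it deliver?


Q = (P * 1000 * eta) / (rho * g * H)
  = (15 * 1000 * 0.57) / (1000 * 9.81 * 46)
  = 8550 / 451260
  = 0.01895 m^3/s = 18.95 L/s


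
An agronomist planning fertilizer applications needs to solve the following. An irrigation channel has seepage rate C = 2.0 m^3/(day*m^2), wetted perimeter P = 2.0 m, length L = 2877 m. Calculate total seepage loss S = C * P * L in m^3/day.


S = C * P * L
  = 2.0 * 2.0 * 2877
  = 11508 m^3/day


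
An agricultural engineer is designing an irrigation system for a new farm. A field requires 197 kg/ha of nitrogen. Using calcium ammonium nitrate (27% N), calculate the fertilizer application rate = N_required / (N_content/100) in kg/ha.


Rate = N_required / (N_content / 100)
     = 197 / (27 / 100)
     = 197 / 0.27
     = 729.63 kg/ha


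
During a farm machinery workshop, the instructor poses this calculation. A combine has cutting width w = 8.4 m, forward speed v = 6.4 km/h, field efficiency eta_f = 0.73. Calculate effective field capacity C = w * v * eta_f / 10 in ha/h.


C = w * v * eta_f / 10
  = 8.4 * 6.4 * 0.73 / 10
  = 39.24 / 10
  = 3.92 ha/h


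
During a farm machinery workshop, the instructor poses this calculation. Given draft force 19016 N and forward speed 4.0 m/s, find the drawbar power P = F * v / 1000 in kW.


P = F * v / 1000
  = 19016 * 4.0 / 1000
  = 76064 / 1000
  = 76.06 kW


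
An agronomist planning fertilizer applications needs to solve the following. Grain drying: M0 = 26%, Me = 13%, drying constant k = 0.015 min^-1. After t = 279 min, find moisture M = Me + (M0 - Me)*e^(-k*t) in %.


M = Me + (M0 - Me) * e^(-k*t)
  = 13 + (26 - 13) * e^(-0.015*279)
  = 13 + 13 * e^(-4.185)
  = 13 + 13 * 0.01522
  = 13 + 0.1979
  = 13.20%


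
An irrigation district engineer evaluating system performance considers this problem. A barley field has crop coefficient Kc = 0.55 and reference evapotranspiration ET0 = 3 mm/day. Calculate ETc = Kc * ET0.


ETc = Kc * ET0
    = 0.55 * 3
    = 1.65 mm/day


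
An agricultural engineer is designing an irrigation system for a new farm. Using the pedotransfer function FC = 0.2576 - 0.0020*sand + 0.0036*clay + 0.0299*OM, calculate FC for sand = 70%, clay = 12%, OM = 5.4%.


FC = 0.2576 - 0.0020*70 + 0.0036*12 + 0.0299*5.4
   = 0.2576 - 0.1400 + 0.0432 + 0.1615
   = 0.3223
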